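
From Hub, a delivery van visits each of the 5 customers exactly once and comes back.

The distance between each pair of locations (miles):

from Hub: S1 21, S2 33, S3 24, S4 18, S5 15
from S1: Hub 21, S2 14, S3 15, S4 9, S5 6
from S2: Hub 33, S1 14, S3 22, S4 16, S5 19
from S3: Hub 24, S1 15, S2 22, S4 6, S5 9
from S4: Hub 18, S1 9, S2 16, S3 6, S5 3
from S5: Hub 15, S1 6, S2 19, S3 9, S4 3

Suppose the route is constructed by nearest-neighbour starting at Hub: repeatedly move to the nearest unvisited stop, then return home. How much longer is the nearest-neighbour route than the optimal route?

From Hub: S5=15, S4=18, S1=21, S3=24, S2=33 → choose S5 (15).
From S5: S4=3, S1=6, S3=9, S2=19 → choose S4 (3).
From S4: S3=6, S1=9, S2=16 → choose S3 (6).
From S3: S1=15, S2=22 → choose S1 (15).
From S1: S2=14 → choose S2 (14).
NN route Hub → S5 → S4 → S3 → S1 → S2 → Hub costs 86.
Optimal: Hub → S1 → S2 → S3 → S4 → S5 → Hub costs 81 (by enumerating all 60 distinct tours).
Excess = 86 − 81 = 5.

Excess over optimum: 5 miles.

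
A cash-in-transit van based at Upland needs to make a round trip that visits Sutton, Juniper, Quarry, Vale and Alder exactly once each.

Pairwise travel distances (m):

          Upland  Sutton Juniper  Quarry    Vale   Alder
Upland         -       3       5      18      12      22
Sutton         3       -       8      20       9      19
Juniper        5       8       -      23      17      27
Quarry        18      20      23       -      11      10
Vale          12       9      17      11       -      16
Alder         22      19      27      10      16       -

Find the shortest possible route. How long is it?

Minimum total distance: 65 m.

There are 60 distinct closed tours to check (reversals are equivalent).
Upland - Sutton - Juniper - Quarry - Vale - Alder - Upland: 3+8+23+11+16+22 = 83
Upland - Sutton - Juniper - Quarry - Alder - Vale - Upland: 3+8+23+10+16+12 = 72
Upland - Sutton - Juniper - Vale - Quarry - Alder - Upland: 3+8+17+11+10+22 = 71
Upland - Sutton - Juniper - Vale - Alder - Quarry - Upland: 3+8+17+16+10+18 = 72
Upland - Sutton - Juniper - Alder - Quarry - Vale - Upland: 3+8+27+10+11+12 = 71
Upland - Sutton - Juniper - Alder - Vale - Quarry - Upland: 3+8+27+16+11+18 = 83
Upland - Sutton - Quarry - Juniper - Vale - Alder - Upland: 3+20+23+17+16+22 = 101
Upland - Sutton - Quarry - Juniper - Alder - Vale - Upland: 3+20+23+27+16+12 = 101
Upland - Sutton - Quarry - Vale - Juniper - Alder - Upland: 3+20+11+17+27+22 = 100
Upland - Sutton - Quarry - Vale - Alder - Juniper - Upland: 3+20+11+16+27+5 = 82
Upland - Sutton - Quarry - Alder - Juniper - Vale - Upland: 3+20+10+27+17+12 = 89
Upland - Sutton - Quarry - Alder - Vale - Juniper - Upland: 3+20+10+16+17+5 = 71
Upland - Sutton - Vale - Juniper - Quarry - Alder - Upland: 3+9+17+23+10+22 = 84
Upland - Sutton - Vale - Juniper - Alder - Quarry - Upland: 3+9+17+27+10+18 = 84
… (46 more)
Upland - Sutton - Vale - Quarry - Alder - Juniper - Upland: 3+9+11+10+27+5 = 65  ← best
The minimum is 65.
One optimal route: Upland → Sutton → Vale → Quarry → Alder → Juniper → Upland (or its reverse).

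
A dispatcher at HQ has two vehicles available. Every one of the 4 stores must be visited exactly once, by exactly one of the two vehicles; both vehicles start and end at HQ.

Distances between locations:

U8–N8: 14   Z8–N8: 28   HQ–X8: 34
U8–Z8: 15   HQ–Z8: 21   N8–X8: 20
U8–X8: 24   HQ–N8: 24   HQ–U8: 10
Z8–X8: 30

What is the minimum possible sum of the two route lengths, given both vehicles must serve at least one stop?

There are 2^3 − 1 = 7 ways to divide the 4 stops into two non-empty groups. For each, the best each vehicle can do is its own shortest tour through its group:
  {U8} + {Z8, N8, X8}: 20 + 95 = 115
  {Z8} + {U8, N8, X8}: 42 + 78 = 120
  {U8, Z8} + {N8, X8}: 46 + 78 = 124
  {N8} + {U8, Z8, X8}: 48 + 85 = 133
  {U8, N8} + {Z8, X8}: 48 + 85 = 133
  {Z8, N8} + {U8, X8}: 73 + 68 = 141
  … (7 splits in total)
Best: vehicle 1 HQ → U8 → HQ = 20; vehicle 2 HQ → Z8 → X8 → N8 → HQ = 95; combined 115.

Minimum combined distance: 115.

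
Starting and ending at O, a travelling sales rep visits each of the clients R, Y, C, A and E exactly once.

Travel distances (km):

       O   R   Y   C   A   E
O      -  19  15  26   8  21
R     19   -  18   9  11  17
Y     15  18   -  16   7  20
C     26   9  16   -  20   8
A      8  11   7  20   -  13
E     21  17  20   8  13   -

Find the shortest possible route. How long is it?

Shortest round trip = 71 km.

There are 60 distinct closed tours to check (reversals are equivalent).
O-R-Y-C-A-E-O: 19+18+16+20+13+21 = 107
O-R-Y-C-E-A-O: 19+18+16+8+13+8 = 82
O-R-Y-A-C-E-O: 19+18+7+20+8+21 = 93
O-R-Y-A-E-C-O: 19+18+7+13+8+26 = 91
O-R-Y-E-C-A-O: 19+18+20+8+20+8 = 93
O-R-Y-E-A-C-O: 19+18+20+13+20+26 = 116
O-R-C-Y-A-E-O: 19+9+16+7+13+21 = 85
O-R-C-Y-E-A-O: 19+9+16+20+13+8 = 85
O-R-C-A-Y-E-O: 19+9+20+7+20+21 = 96
O-R-C-A-E-Y-O: 19+9+20+13+20+15 = 96
O-R-C-E-Y-A-O: 19+9+8+20+7+8 = 71
O-R-C-E-A-Y-O: 19+9+8+13+7+15 = 71
O-R-A-Y-C-E-O: 19+11+7+16+8+21 = 82
O-R-A-Y-E-C-O: 19+11+7+20+8+26 = 91
… (46 more)
The minimum is 71.
One optimal route: O → R → C → E → Y → A → O (or its reverse).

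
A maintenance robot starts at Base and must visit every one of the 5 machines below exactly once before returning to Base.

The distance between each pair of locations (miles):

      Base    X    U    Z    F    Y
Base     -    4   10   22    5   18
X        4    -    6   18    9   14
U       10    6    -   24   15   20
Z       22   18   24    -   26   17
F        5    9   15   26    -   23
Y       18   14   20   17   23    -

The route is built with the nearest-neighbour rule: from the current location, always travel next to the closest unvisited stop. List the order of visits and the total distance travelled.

From Base: distances to unvisited — X=4, F=5, U=10, Y=18, Z=22. Nearest is X (4).
From X: distances to unvisited — U=6, F=9, Y=14, Z=18. Nearest is U (6).
From U: distances to unvisited — F=15, Y=20, Z=24. Nearest is F (15).
From F: distances to unvisited — Y=23, Z=26. Nearest is Y (23).
From Y: distances to unvisited — Z=17. Nearest is Z (17).
Return Z→Base: 22.
Total = 4 + 6 + 15 + 23 + 17 + 22 = 87.

87 miles along Base → X → U → F → Y → Z → Base.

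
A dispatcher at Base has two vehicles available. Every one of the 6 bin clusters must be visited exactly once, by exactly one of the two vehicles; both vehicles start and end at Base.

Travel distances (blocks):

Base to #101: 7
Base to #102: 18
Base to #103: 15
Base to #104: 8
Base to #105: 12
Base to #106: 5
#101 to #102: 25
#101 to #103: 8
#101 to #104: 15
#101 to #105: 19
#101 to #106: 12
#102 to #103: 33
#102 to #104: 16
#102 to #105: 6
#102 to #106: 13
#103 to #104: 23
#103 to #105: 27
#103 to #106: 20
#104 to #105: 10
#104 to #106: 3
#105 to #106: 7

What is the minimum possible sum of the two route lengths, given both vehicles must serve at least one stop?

Minimum combined distance: 72 blocks.

Try each way of splitting the stops between the two vehicles (each non-empty) and, for each split, find the best tour for each vehicle:
  {#101} + {#102, #103, #104, #105, #106}: 14 + 72 = 86
  {#102} + {#101, #103, #104, #105, #106}: 36 + 60 = 96
  {#101, #102} + {#103, #104, #105, #106}: 50 + 60 = 110
  {#103} + {#101, #102, #104, #105, #106}: 30 + 56 = 86
  {#101, #103} + {#102, #104, #105, #106}: 30 + 42 = 72
  {#102, #103} + {#101, #104, #105, #106}: 66 + 44 = 110
  … (31 splits in total)
Best: vehicle 1 Base → #101 → #103 → Base = 30; vehicle 2 Base → #102 → #105 → #104 → #106 → Base = 42; combined 72.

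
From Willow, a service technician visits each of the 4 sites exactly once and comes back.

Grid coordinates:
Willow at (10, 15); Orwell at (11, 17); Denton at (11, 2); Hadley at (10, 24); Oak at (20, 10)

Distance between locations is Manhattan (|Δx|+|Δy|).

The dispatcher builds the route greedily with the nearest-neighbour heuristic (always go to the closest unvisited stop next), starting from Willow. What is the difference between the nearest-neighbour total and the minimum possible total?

The nearest-neighbour route is 2 longer than optimal.

From Willow: Orwell=3, Hadley=9, Denton=14, Oak=15 → choose Orwell (3).
From Orwell: Hadley=8, Denton=15, Oak=16 → choose Hadley (8).
From Hadley: Denton=23, Oak=24 → choose Denton (23).
From Denton: Oak=17 → choose Oak (17).
NN route Willow → Orwell → Hadley → Denton → Oak → Willow costs 66.
Optimal: Willow → Denton → Oak → Orwell → Hadley → Willow costs 64 (by enumerating all 12 distinct tours).
Excess = 66 − 64 = 2.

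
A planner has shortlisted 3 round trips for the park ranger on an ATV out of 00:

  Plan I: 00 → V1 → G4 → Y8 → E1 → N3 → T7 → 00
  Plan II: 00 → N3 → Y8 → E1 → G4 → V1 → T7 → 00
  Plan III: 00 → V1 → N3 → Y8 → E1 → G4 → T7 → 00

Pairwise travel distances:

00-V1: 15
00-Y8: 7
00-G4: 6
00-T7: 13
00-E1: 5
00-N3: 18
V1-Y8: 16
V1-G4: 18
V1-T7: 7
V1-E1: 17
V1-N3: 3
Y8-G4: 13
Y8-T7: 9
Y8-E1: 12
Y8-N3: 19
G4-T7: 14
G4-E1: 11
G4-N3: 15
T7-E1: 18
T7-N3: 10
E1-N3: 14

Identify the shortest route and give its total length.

Plan I: 15 + 18 + 13 + 12 + 14 + 10 + 13 = 95
Plan II: 18 + 19 + 12 + 11 + 18 + 7 + 13 = 98
Plan III: 15 + 3 + 19 + 12 + 11 + 14 + 13 = 87

Shortest is Plan III, total 87.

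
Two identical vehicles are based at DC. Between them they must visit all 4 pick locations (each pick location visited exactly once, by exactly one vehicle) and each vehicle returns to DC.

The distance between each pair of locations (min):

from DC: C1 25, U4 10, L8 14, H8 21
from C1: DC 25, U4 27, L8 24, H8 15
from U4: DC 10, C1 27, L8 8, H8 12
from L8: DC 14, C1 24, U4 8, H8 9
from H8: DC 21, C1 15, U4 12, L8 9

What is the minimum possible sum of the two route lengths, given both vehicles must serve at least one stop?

There are 2^3 − 1 = 7 ways to divide the 4 stops into two non-empty groups. For each, the best each vehicle can do is its own shortest tour through its group:
  {C1} + {U4, L8, H8}: 50 + 45 = 95
  {U4} + {C1, L8, H8}: 20 + 63 = 83
  {C1, U4} + {L8, H8}: 62 + 44 = 106
  {L8} + {C1, U4, H8}: 28 + 62 = 90
  {C1, L8} + {U4, H8}: 63 + 43 = 106
  {U4, L8} + {C1, H8}: 32 + 61 = 93
  … (7 splits in total)
Best: vehicle 1 DC → U4 → DC = 20; vehicle 2 DC → C1 → H8 → L8 → DC = 63; combined 83.

83 min — the smallest possible combined total.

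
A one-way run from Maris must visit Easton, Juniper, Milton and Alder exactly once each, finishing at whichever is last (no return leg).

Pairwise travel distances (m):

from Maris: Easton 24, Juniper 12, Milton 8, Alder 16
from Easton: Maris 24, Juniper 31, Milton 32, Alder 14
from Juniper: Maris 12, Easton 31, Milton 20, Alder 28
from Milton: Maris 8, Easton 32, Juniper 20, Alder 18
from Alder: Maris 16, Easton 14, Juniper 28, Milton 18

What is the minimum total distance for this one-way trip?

64 m — the minimum one-way total.

There are 4! = 24 possible orderings.
Maris → Easton → Juniper → Milton → Alder: 24+31+20+18 = 93
Maris → Easton → Juniper → Alder → Milton: 24+31+28+18 = 101
Maris → Easton → Milton → Juniper → Alder: 24+32+20+28 = 104
Maris → Easton → Milton → Alder → Juniper: 24+32+18+28 = 102
Maris → Easton → Alder → Juniper → Milton: 24+14+28+20 = 86
Maris → Easton → Alder → Milton → Juniper: 24+14+18+20 = 76
Maris → Juniper → Easton → Milton → Alder: 12+31+32+18 = 93
Maris → Juniper → Easton → Alder → Milton: 12+31+14+18 = 75
Maris → Juniper → Milton → Easton → Alder: 12+20+32+14 = 78
Maris → Juniper → Milton → Alder → Easton: 12+20+18+14 = 64
Maris → Juniper → Alder → Easton → Milton: 12+28+14+32 = 86
Maris → Juniper → Alder → Milton → Easton: 12+28+18+32 = 90
Maris → Milton → Easton → Juniper → Alder: 8+32+31+28 = 99
Maris → Milton → Easton → Alder → Juniper: 8+32+14+28 = 82
… (10 more)
The minimum is 64.
One shortest path: Maris → Juniper → Milton → Alder → Easton.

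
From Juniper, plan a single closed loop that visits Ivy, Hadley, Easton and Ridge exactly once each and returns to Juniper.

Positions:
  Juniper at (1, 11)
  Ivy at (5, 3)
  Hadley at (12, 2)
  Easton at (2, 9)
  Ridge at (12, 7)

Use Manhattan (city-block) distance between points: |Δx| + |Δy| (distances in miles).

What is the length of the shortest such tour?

40 miles — the shortest possible round trip.

With 4 stops there are 4!/2 = 12 distinct round trips (a route and its reverse cost the same).
Juniper → Ivy → Hadley → Easton → Ridge → Juniper: 12+8+17+12+15 = 64
Juniper → Ivy → Hadley → Ridge → Easton → Juniper: 12+8+5+12+3 = 40
Juniper → Ivy → Easton → Hadley → Ridge → Juniper: 12+9+17+5+15 = 58
Juniper → Ivy → Easton → Ridge → Hadley → Juniper: 12+9+12+5+20 = 58
Juniper → Ivy → Ridge → Hadley → Easton → Juniper: 12+11+5+17+3 = 48
Juniper → Ivy → Ridge → Easton → Hadley → Juniper: 12+11+12+17+20 = 72
Juniper → Hadley → Ivy → Easton → Ridge → Juniper: 20+8+9+12+15 = 64
Juniper → Hadley → Ivy → Ridge → Easton → Juniper: 20+8+11+12+3 = 54
Juniper → Hadley → Easton → Ivy → Ridge → Juniper: 20+17+9+11+15 = 72
Juniper → Hadley → Ridge → Ivy → Easton → Juniper: 20+5+11+9+3 = 48
Juniper → Easton → Ivy → Hadley → Ridge → Juniper: 3+9+8+5+15 = 40
Juniper → Easton → Hadley → Ivy → Ridge → Juniper: 3+17+8+11+15 = 54
The minimum is 40.
One optimal route: Juniper → Ivy → Hadley → Ridge → Easton → Juniper (or its reverse).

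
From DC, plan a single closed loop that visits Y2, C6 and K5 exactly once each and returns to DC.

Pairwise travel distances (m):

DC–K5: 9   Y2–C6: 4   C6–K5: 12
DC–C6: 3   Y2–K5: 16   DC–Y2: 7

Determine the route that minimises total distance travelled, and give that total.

32 m — the shortest possible round trip.

With 3 stops there are 3!/2 = 3 distinct round trips (a route and its reverse cost the same).
DC-Y2-C6-K5-DC: 7+4+12+9 = 32
DC-Y2-K5-C6-DC: 7+16+12+3 = 38
DC-C6-Y2-K5-DC: 3+4+16+9 = 32
The minimum is 32.
One optimal route: DC → Y2 → C6 → K5 → DC (or its reverse).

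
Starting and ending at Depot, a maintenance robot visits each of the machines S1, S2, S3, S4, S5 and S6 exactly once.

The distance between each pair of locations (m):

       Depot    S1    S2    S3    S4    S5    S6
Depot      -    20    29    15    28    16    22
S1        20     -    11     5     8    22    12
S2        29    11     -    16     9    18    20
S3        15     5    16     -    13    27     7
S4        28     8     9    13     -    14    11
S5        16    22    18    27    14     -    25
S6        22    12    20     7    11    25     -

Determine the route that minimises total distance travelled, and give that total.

Shortest round trip = 84 m.

There are 360 distinct closed tours to check (reversals are equivalent).
Depot→S1→S2→S3→S4→S5→S6→Depot: 20+11+16+13+14+25+22 = 121
Depot→S1→S2→S3→S4→S6→S5→Depot: 20+11+16+13+11+25+16 = 112
Depot→S1→S2→S3→S5→S4→S6→Depot: 20+11+16+27+14+11+22 = 121
Depot→S1→S2→S3→S5→S6→S4→Depot: 20+11+16+27+25+11+28 = 138
Depot→S1→S2→S3→S6→S4→S5→Depot: 20+11+16+7+11+14+16 = 95
Depot→S1→S2→S3→S6→S5→S4→Depot: 20+11+16+7+25+14+28 = 121
Depot→S1→S2→S4→S3→S5→S6→Depot: 20+11+9+13+27+25+22 = 127
Depot→S1→S2→S4→S3→S6→S5→Depot: 20+11+9+13+7+25+16 = 101
… (352 more)
Depot→S3→S6→S1→S2→S4→S5→Depot: 15+7+12+11+9+14+16 = 84  ← best
The minimum is 84.
One optimal route: Depot → S3 → S6 → S1 → S2 → S4 → S5 → Depot (or its reverse).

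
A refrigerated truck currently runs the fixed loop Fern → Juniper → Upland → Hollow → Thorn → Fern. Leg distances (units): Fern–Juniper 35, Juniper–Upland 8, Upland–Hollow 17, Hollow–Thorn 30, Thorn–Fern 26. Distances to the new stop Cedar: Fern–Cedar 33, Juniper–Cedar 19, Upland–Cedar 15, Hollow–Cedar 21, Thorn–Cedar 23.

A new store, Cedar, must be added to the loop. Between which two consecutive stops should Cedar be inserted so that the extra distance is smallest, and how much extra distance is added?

Insertion cost between consecutive stops i–j is d(i,Cedar) + d(Cedar,j) − d(i,j):
  between Fern and Juniper: 33 + 19 − 35 = 17
  between Juniper and Upland: 19 + 15 − 8 = 26
  between Upland and Hollow: 15 + 21 − 17 = 19
  between Hollow and Thorn: 21 + 23 − 30 = 14
  between Thorn and Fern: 23 + 33 − 26 = 30
Cheapest insertion is between Hollow and Thorn, adding 14.
New total = 116 + 14 = 130.

Minimum extra distance: 14, inserting Cedar between Hollow and Thorn.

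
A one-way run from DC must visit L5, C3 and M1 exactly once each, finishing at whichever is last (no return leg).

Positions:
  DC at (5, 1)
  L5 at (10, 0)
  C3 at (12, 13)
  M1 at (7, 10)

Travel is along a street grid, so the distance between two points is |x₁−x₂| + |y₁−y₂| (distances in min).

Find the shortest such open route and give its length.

Minimum one-way distance = 27 min.

There are 3! = 6 possible orderings.
DC → L5 → C3 → M1: 6+15+8 = 29
DC → L5 → M1 → C3: 6+13+8 = 27
DC → C3 → L5 → M1: 19+15+13 = 47
DC → C3 → M1 → L5: 19+8+13 = 40
DC → M1 → L5 → C3: 11+13+15 = 39
DC → M1 → C3 → L5: 11+8+15 = 34
The minimum is 27.
One shortest path: DC → L5 → M1 → C3.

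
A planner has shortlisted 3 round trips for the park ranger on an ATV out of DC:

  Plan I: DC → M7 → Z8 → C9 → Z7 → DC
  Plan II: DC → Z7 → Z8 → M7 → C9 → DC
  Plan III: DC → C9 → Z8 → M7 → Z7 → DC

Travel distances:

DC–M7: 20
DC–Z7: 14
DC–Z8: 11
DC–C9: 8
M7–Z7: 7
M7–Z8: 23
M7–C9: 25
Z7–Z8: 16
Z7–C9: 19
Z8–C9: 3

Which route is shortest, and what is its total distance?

Plan I: 20 + 23 + 3 + 19 + 14 = 79
Plan II: 14 + 16 + 23 + 25 + 8 = 86
Plan III: 8 + 3 + 23 + 7 + 14 = 55

Shortest is Plan III, total 55.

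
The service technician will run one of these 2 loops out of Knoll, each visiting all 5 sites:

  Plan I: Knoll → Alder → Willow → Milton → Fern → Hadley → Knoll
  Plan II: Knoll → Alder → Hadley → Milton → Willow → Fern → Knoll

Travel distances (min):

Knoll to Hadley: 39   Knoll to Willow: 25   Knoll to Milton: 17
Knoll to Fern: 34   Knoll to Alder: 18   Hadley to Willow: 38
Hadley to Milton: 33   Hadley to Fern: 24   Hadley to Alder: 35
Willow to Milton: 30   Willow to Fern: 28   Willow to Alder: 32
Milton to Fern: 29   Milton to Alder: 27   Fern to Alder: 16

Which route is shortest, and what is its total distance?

Plan I: 18 + 32 + 30 + 29 + 24 + 39 = 172
Plan II: 18 + 35 + 33 + 30 + 28 + 34 = 178

Shortest is Plan I, total 172 min.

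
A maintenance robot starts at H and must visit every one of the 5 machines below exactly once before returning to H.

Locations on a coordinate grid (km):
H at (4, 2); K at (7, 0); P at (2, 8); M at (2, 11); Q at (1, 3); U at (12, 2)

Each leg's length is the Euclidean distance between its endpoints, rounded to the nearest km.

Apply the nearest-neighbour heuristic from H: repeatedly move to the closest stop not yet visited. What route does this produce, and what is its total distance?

H → [Q:3 / K:4 / P:6 / U:8 / M:9] → Q (3)
Q → [P:5 / K:7 / M:8 / U:11] → P (5)
P → [M:3 / K:9 / U:12] → M (3)
M → [K:12 / U:13] → K (12)
K → [U:5] → U (5)
Return U→H: 8.
Total = 3 + 5 + 3 + 12 + 5 + 8 = 36.

Nearest-neighbour total = 36 km; route H → Q → P → M → K → U → H.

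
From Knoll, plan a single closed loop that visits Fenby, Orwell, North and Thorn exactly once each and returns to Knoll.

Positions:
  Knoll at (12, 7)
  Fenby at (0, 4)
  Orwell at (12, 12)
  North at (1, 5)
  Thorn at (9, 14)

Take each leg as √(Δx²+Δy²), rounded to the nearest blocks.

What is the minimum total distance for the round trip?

Minimum total distance: 34 blocks.

With 4 stops there are 4!/2 = 12 distinct round trips (a route and its reverse cost the same).
Knoll→Fenby→Orwell→North→Thorn→Knoll: 12+14+13+12+8 = 59
Knoll→Fenby→Orwell→Thorn→North→Knoll: 12+14+4+12+11 = 53
Knoll→Fenby→North→Orwell→Thorn→Knoll: 12+1+13+4+8 = 38
Knoll→Fenby→North→Thorn→Orwell→Knoll: 12+1+12+4+5 = 34
Knoll→Fenby→Thorn→Orwell→North→Knoll: 12+13+4+13+11 = 53
Knoll→Fenby→Thorn→North→Orwell→Knoll: 12+13+12+13+5 = 55
Knoll→Orwell→Fenby→North→Thorn→Knoll: 5+14+1+12+8 = 40
Knoll→Orwell→Fenby→Thorn→North→Knoll: 5+14+13+12+11 = 55
Knoll→Orwell→North→Fenby→Thorn→Knoll: 5+13+1+13+8 = 40
Knoll→Orwell→Thorn→Fenby→North→Knoll: 5+4+13+1+11 = 34
Knoll→North→Fenby→Orwell→Thorn→Knoll: 11+1+14+4+8 = 38
Knoll→North→Orwell→Fenby→Thorn→Knoll: 11+13+14+13+8 = 59
The minimum is 34.
One optimal route: Knoll → Fenby → North → Thorn → Orwell → Knoll (or its reverse).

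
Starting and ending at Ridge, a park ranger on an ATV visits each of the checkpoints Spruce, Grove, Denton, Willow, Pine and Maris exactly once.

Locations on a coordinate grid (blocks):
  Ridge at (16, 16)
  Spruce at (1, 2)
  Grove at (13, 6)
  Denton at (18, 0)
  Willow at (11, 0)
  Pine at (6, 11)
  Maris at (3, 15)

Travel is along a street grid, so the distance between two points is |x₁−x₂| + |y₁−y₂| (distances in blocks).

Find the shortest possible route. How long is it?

There are 360 distinct closed tours to check (reversals are equivalent).
Ridge-Spruce-Grove-Denton-Willow-Pine-Maris-Ridge: 29+16+11+7+16+7+14 = 100
Ridge-Spruce-Grove-Denton-Willow-Maris-Pine-Ridge: 29+16+11+7+23+7+15 = 108
Ridge-Spruce-Grove-Denton-Pine-Willow-Maris-Ridge: 29+16+11+23+16+23+14 = 132
Ridge-Spruce-Grove-Denton-Pine-Maris-Willow-Ridge: 29+16+11+23+7+23+21 = 130
Ridge-Spruce-Grove-Denton-Maris-Willow-Pine-Ridge: 29+16+11+30+23+16+15 = 140
Ridge-Spruce-Grove-Denton-Maris-Pine-Willow-Ridge: 29+16+11+30+7+16+21 = 130
Ridge-Spruce-Grove-Willow-Denton-Pine-Maris-Ridge: 29+16+8+7+23+7+14 = 104
Ridge-Spruce-Grove-Willow-Denton-Maris-Pine-Ridge: 29+16+8+7+30+7+15 = 112
… (352 more)
Ridge-Grove-Denton-Willow-Spruce-Pine-Maris-Ridge: 13+11+7+12+14+7+14 = 78  ← best
The minimum is 78.
One optimal route: Ridge → Grove → Denton → Willow → Spruce → Pine → Maris → Ridge (or its reverse).

Shortest round trip = 78 blocks.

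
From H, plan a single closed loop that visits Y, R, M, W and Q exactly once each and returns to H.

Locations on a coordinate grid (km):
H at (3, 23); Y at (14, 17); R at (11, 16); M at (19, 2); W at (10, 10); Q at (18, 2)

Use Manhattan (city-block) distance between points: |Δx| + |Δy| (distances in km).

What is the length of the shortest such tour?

With 5 stops there are 5!/2 = 60 distinct round trips (a route and its reverse cost the same).
H → Y → R → M → W → Q → H: 17+4+22+17+16+36 = 112
H → Y → R → M → Q → W → H: 17+4+22+1+16+20 = 80
H → Y → R → W → M → Q → H: 17+4+7+17+1+36 = 82
H → Y → R → W → Q → M → H: 17+4+7+16+1+37 = 82
H → Y → R → Q → M → W → H: 17+4+21+1+17+20 = 80
H → Y → R → Q → W → M → H: 17+4+21+16+17+37 = 112
H → Y → M → R → W → Q → H: 17+20+22+7+16+36 = 118
H → Y → M → R → Q → W → H: 17+20+22+21+16+20 = 116
H → Y → M → W → R → Q → H: 17+20+17+7+21+36 = 118
H → Y → M → W → Q → R → H: 17+20+17+16+21+15 = 106
H → Y → M → Q → R → W → H: 17+20+1+21+7+20 = 86
H → Y → M → Q → W → R → H: 17+20+1+16+7+15 = 76
H → Y → W → R → M → Q → H: 17+11+7+22+1+36 = 94
H → Y → W → R → Q → M → H: 17+11+7+21+1+37 = 94
… (46 more)
The minimum is 76.
One optimal route: H → Y → M → Q → W → R → H (or its reverse).

Shortest round trip = 76 km.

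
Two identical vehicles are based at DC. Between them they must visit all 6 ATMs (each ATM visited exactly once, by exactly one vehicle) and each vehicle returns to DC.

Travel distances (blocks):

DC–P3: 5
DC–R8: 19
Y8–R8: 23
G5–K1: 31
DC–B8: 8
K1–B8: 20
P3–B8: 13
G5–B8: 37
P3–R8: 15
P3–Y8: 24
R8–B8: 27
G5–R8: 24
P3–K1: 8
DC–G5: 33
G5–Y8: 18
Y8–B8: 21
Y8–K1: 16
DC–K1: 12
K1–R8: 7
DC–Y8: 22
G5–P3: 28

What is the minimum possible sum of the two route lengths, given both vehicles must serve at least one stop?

Minimum combined distance: 100 blocks.

Check every non-empty split of the stops between the two vehicles; for each half take its own optimal tour:
  {G5} + {P3, Y8, K1, R8, B8}: 66 + 72 = 138
  {P3} + {G5, Y8, K1, R8, B8}: 10 + 90 = 100
  {G5, P3} + {Y8, K1, R8, B8}: 66 + 71 = 137
  {Y8} + {G5, P3, K1, R8, B8}: 44 + 89 = 133
  {G5, Y8} + {P3, K1, R8, B8}: 73 + 55 = 128
  {P3, Y8} + {G5, K1, R8, B8}: 51 + 88 = 139
  … (31 splits in total)
Best: vehicle 1 DC → P3 → DC = 10; vehicle 2 DC → K1 → R8 → G5 → Y8 → B8 → DC = 90; combined 100.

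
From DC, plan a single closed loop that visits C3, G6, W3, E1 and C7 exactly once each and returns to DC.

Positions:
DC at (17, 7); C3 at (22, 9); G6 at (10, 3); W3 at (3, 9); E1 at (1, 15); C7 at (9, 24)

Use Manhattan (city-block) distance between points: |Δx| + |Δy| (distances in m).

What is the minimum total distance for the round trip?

With 5 stops there are 5!/2 = 60 distinct round trips (a route and its reverse cost the same).
DC - C3 - G6 - W3 - E1 - C7 - DC: 7+18+13+8+17+25 = 88
DC - C3 - G6 - W3 - C7 - E1 - DC: 7+18+13+21+17+24 = 100
DC - C3 - G6 - E1 - W3 - C7 - DC: 7+18+21+8+21+25 = 100
DC - C3 - G6 - E1 - C7 - W3 - DC: 7+18+21+17+21+16 = 100
DC - C3 - G6 - C7 - W3 - E1 - DC: 7+18+22+21+8+24 = 100
DC - C3 - G6 - C7 - E1 - W3 - DC: 7+18+22+17+8+16 = 88
DC - C3 - W3 - G6 - E1 - C7 - DC: 7+19+13+21+17+25 = 102
DC - C3 - W3 - G6 - C7 - E1 - DC: 7+19+13+22+17+24 = 102
DC - C3 - W3 - E1 - G6 - C7 - DC: 7+19+8+21+22+25 = 102
DC - C3 - W3 - E1 - C7 - G6 - DC: 7+19+8+17+22+11 = 84
DC - C3 - W3 - C7 - G6 - E1 - DC: 7+19+21+22+21+24 = 114
DC - C3 - W3 - C7 - E1 - G6 - DC: 7+19+21+17+21+11 = 96
DC - C3 - E1 - G6 - W3 - C7 - DC: 7+27+21+13+21+25 = 114
DC - C3 - E1 - G6 - C7 - W3 - DC: 7+27+21+22+21+16 = 114
… (46 more)
The minimum is 84.
One optimal route: DC → C3 → W3 → E1 → C7 → G6 → DC (or its reverse).

Shortest round trip = 84 m.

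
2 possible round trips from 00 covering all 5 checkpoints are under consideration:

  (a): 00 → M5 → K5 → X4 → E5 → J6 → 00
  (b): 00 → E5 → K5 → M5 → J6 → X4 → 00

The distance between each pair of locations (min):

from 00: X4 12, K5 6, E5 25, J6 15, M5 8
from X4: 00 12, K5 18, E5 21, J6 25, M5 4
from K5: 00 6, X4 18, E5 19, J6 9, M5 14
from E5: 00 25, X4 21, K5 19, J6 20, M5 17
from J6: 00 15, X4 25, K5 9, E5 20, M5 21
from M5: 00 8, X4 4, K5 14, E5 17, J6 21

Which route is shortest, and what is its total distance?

(a): 8 + 14 + 18 + 21 + 20 + 15 = 96
(b): 25 + 19 + 14 + 21 + 25 + 12 = 116

96 min — (a) is the shortest.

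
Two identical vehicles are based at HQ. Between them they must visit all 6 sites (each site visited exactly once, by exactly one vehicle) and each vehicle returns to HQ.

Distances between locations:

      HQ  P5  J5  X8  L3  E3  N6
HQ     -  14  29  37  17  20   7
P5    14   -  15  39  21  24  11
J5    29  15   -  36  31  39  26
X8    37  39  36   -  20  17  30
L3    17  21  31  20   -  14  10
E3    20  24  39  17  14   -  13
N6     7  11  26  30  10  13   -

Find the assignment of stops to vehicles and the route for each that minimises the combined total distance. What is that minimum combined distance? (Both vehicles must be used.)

There are 2^5 − 1 = 31 ways to divide the 6 stops into two non-empty groups. For each, the best each vehicle can do is its own shortest tour through its group:
  {P5} + {J5, X8, L3, E3, N6}: 28 + 113 = 141
  {J5} + {P5, X8, L3, E3, N6}: 58 + 92 = 150
  {P5, J5} + {X8, L3, E3, N6}: 58 + 74 = 132
  {X8} + {P5, J5, L3, E3, N6}: 74 + 94 = 168
  {P5, X8} + {J5, L3, E3, N6}: 90 + 94 = 184
  {J5, X8} + {P5, L3, E3, N6}: 102 + 69 = 171
  … (31 splits in total)
  {P5, J5, X8, L3, E3} + {N6}: 113 + 14 = 127  ← best
Best: vehicle 1 HQ → P5 → J5 → X8 → E3 → L3 → HQ = 113; vehicle 2 HQ → N6 → HQ = 14; combined 127.

Minimum combined distance: 127.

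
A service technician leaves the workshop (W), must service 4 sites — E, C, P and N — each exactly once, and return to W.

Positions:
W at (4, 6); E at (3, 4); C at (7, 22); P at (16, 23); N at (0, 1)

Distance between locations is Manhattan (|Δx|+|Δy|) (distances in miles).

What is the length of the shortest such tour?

76 miles — the shortest possible round trip.

W - E - C - P - N - W: 3+22+10+38+9 = 82
W - E - C - N - P - W: 3+22+28+38+29 = 120
W - E - P - C - N - W: 3+32+10+28+9 = 82
W - E - P - N - C - W: 3+32+38+28+19 = 120
W - E - N - C - P - W: 3+6+28+10+29 = 76
W - E - N - P - C - W: 3+6+38+10+19 = 76
W - C - E - P - N - W: 19+22+32+38+9 = 120
W - C - E - N - P - W: 19+22+6+38+29 = 114
W - C - P - E - N - W: 19+10+32+6+9 = 76
W - C - N - E - P - W: 19+28+6+32+29 = 114
W - P - E - C - N - W: 29+32+22+28+9 = 120
W - P - C - E - N - W: 29+10+22+6+9 = 76
The minimum is 76.
One optimal route: W → E → N → C → P → W (or its reverse).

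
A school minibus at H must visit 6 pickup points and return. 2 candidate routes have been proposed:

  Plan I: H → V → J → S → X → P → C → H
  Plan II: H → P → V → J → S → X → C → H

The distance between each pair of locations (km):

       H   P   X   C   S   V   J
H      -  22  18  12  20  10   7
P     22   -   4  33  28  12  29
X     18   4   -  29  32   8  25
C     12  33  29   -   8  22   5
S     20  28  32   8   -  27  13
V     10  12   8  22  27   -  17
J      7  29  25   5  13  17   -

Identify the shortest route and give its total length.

Shortest is Plan I, total 121 km.

Plan I: 10 + 17 + 13 + 32 + 4 + 33 + 12 = 121
Plan II: 22 + 12 + 17 + 13 + 32 + 29 + 12 = 137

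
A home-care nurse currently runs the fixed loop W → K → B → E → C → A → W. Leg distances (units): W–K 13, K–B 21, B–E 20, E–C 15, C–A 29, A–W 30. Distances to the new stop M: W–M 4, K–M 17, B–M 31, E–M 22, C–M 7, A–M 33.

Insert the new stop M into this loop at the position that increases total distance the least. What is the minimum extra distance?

Adding 7 by placing M on the A–W leg.

Insertion cost between consecutive stops i–j is d(i,M) + d(M,j) − d(i,j):
  between W and K: 4 + 17 − 13 = 8
  between K and B: 17 + 31 − 21 = 27
  between B and E: 31 + 22 − 20 = 33
  between E and C: 22 + 7 − 15 = 14
  between C and A: 7 + 33 − 29 = 11
  between A and W: 33 + 4 − 30 = 7
Cheapest insertion is between A and W, adding 7.
New total = 128 + 7 = 135.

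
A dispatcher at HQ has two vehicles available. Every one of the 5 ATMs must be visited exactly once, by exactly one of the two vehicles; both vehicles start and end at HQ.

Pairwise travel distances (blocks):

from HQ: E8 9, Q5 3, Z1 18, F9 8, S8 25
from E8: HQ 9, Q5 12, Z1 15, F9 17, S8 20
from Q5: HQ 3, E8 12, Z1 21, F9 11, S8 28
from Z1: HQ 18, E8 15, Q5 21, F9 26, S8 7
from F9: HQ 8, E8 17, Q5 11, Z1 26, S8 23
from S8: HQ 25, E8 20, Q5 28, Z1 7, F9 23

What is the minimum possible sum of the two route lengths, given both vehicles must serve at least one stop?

68 blocks — the smallest possible combined total.

Check every non-empty split of the stops between the two vehicles; for each half take its own optimal tour:
  {E8} + {Q5, Z1, F9, S8}: 18 + 62 = 80
  {Q5} + {E8, Z1, F9, S8}: 6 + 62 = 68
  {E8, Q5} + {Z1, F9, S8}: 24 + 56 = 80
  {Z1} + {E8, Q5, F9, S8}: 36 + 66 = 102
  {E8, Z1} + {Q5, F9, S8}: 42 + 62 = 104
  {Q5, Z1} + {E8, F9, S8}: 42 + 60 = 102
  … (15 splits in total)
Best: vehicle 1 HQ → Q5 → HQ = 6; vehicle 2 HQ → E8 → Z1 → S8 → F9 → HQ = 62; combined 68.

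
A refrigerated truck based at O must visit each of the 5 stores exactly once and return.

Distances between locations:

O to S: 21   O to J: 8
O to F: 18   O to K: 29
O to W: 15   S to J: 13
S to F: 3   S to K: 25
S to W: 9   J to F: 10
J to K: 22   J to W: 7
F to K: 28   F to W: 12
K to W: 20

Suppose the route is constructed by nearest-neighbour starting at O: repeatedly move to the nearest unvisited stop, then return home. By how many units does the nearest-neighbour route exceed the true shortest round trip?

From O: J=8, W=15, F=18, S=21, K=29 → choose J (8).
From J: W=7, F=10, S=13, K=22 → choose W (7).
From W: S=9, F=12, K=20 → choose S (9).
From S: F=3, K=25 → choose F (3).
From F: K=28 → choose K (28).
NN route O → J → W → S → F → K → O costs 84.
Optimal: O → J → F → S → W → K → O costs 79 (by enumerating all 60 distinct tours).
Excess = 84 − 79 = 5.

Excess over optimum: 5.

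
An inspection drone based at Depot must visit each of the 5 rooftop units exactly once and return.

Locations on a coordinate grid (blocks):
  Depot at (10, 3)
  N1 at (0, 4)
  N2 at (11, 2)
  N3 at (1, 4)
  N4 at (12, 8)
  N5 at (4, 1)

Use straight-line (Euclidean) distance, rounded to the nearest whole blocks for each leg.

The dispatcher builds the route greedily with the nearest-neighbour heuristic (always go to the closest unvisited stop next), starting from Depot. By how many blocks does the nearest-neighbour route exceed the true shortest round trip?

From Depot: N2=1, N4=5, N5=6, N3=9, N1=10 → choose N2 (1).
From N2: N4=6, N5=7, N3=10, N1=11 → choose N4 (6).
From N4: N5=11, N3=12, N1=13 → choose N5 (11).
From N5: N3=4, N1=5 → choose N3 (4).
From N3: N1=1 → choose N1 (1).
NN route Depot → N2 → N4 → N5 → N3 → N1 → Depot costs 33.
Optimal: Depot → N2 → N4 → N1 → N3 → N5 → Depot costs 31 (by enumerating all 60 distinct tours).
Excess = 33 − 31 = 2.

2 blocks longer than the optimal tour.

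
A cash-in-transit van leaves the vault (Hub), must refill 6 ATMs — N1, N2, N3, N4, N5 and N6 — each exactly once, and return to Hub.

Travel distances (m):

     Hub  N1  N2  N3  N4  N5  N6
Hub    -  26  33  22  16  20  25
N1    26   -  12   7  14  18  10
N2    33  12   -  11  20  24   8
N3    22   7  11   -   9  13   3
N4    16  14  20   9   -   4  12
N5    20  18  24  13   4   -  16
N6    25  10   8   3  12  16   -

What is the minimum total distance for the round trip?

82 m — the shortest possible round trip.

With 6 stops there are 6!/2 = 360 distinct round trips (a route and its reverse cost the same).
Hub - N1 - N2 - N3 - N4 - N5 - N6 - Hub: 26+12+11+9+4+16+25 = 103
Hub - N1 - N2 - N3 - N4 - N6 - N5 - Hub: 26+12+11+9+12+16+20 = 106
Hub - N1 - N2 - N3 - N5 - N4 - N6 - Hub: 26+12+11+13+4+12+25 = 103
Hub - N1 - N2 - N3 - N5 - N6 - N4 - Hub: 26+12+11+13+16+12+16 = 106
Hub - N1 - N2 - N3 - N6 - N4 - N5 - Hub: 26+12+11+3+12+4+20 = 88
Hub - N1 - N2 - N3 - N6 - N5 - N4 - Hub: 26+12+11+3+16+4+16 = 88
Hub - N1 - N2 - N4 - N3 - N5 - N6 - Hub: 26+12+20+9+13+16+25 = 121
Hub - N1 - N2 - N4 - N3 - N6 - N5 - Hub: 26+12+20+9+3+16+20 = 106
… (352 more)
Hub - N1 - N2 - N6 - N3 - N4 - N5 - Hub: 26+12+8+3+9+4+20 = 82  ← best
The minimum is 82.
One optimal route: Hub → N1 → N2 → N6 → N3 → N4 → N5 → Hub (or its reverse).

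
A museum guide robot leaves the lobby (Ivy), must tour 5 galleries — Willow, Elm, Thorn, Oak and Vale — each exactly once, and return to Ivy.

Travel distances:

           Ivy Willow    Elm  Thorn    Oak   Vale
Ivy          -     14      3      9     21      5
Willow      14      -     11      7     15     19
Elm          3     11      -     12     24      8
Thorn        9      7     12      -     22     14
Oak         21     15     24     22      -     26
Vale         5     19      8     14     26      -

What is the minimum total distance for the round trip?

There are 60 distinct closed tours to check (reversals are equivalent).
Ivy → Willow → Elm → Thorn → Oak → Vale → Ivy: 14+11+12+22+26+5 = 90
Ivy → Willow → Elm → Thorn → Vale → Oak → Ivy: 14+11+12+14+26+21 = 98
Ivy → Willow → Elm → Oak → Thorn → Vale → Ivy: 14+11+24+22+14+5 = 90
Ivy → Willow → Elm → Oak → Vale → Thorn → Ivy: 14+11+24+26+14+9 = 98
Ivy → Willow → Elm → Vale → Thorn → Oak → Ivy: 14+11+8+14+22+21 = 90
Ivy → Willow → Elm → Vale → Oak → Thorn → Ivy: 14+11+8+26+22+9 = 90
Ivy → Willow → Thorn → Elm → Oak → Vale → Ivy: 14+7+12+24+26+5 = 88
Ivy → Willow → Thorn → Elm → Vale → Oak → Ivy: 14+7+12+8+26+21 = 88
Ivy → Willow → Thorn → Oak → Elm → Vale → Ivy: 14+7+22+24+8+5 = 80
Ivy → Willow → Thorn → Oak → Vale → Elm → Ivy: 14+7+22+26+8+3 = 80
Ivy → Willow → Thorn → Vale → Elm → Oak → Ivy: 14+7+14+8+24+21 = 88
Ivy → Willow → Thorn → Vale → Oak → Elm → Ivy: 14+7+14+26+24+3 = 88
Ivy → Willow → Oak → Elm → Thorn → Vale → Ivy: 14+15+24+12+14+5 = 84
Ivy → Willow → Oak → Elm → Vale → Thorn → Ivy: 14+15+24+8+14+9 = 84
… (46 more)
Ivy → Elm → Thorn → Willow → Oak → Vale → Ivy: 3+12+7+15+26+5 = 68  ← best
The minimum is 68.
One optimal route: Ivy → Elm → Thorn → Willow → Oak → Vale → Ivy (or its reverse).

Minimum total distance: 68.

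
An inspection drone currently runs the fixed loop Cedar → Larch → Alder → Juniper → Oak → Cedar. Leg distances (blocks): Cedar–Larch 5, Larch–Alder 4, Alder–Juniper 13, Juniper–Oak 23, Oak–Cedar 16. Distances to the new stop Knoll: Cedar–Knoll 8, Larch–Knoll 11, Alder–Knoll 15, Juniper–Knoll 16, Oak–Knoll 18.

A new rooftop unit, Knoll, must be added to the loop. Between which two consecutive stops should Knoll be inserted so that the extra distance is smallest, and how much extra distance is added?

Insertion cost between consecutive stops i–j is d(i,Knoll) + d(Knoll,j) − d(i,j):
  between Cedar and Larch: 8 + 11 − 5 = 14
  between Larch and Alder: 11 + 15 − 4 = 22
  between Alder and Juniper: 15 + 16 − 13 = 18
  between Juniper and Oak: 16 + 18 − 23 = 11
  between Oak and Cedar: 18 + 8 − 16 = 10
Cheapest insertion is between Oak and Cedar, adding 10.
New total = 61 + 10 = 71.

+10 blocks — insert Knoll between Oak and Cedar.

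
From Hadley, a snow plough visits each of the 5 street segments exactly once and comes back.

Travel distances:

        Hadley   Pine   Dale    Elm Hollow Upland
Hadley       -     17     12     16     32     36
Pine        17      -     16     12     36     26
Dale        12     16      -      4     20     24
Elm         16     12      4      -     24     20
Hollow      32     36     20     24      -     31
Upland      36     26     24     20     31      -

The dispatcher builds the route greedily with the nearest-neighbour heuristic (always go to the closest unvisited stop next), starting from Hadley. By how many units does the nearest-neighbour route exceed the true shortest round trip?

Hadley: Dale=12, Elm=16, Pine=17, Hollow=32, Upland=36 ⇒ Dale
Dale: Elm=4, Pine=16, Hollow=20, Upland=24 ⇒ Elm
Elm: Pine=12, Upland=20, Hollow=24 ⇒ Pine
Pine: Upland=26, Hollow=36 ⇒ Upland
Upland: Hollow=31 ⇒ Hollow
NN route Hadley → Dale → Elm → Pine → Upland → Hollow → Hadley costs 117.
Optimal: Hadley → Pine → Elm → Upland → Hollow → Dale → Hadley costs 112 (by enumerating all 60 distinct tours).
Excess = 117 − 112 = 5.

The nearest-neighbour route is 5 longer than optimal.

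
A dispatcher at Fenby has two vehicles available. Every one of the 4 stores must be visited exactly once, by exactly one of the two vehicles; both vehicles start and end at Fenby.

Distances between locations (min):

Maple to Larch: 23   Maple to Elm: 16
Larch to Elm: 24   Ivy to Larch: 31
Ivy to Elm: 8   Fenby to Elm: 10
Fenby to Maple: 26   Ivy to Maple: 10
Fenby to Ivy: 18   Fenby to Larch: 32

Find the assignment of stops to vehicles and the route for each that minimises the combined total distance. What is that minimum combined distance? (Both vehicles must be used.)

Minimum combined distance: 103 min.

There are 2^3 − 1 = 7 ways to divide the 4 stops into two non-empty groups. For each, the best each vehicle can do is its own shortest tour through its group:
  {Ivy} + {Maple, Larch, Elm}: 36 + 81 = 117
  {Maple} + {Ivy, Larch, Elm}: 52 + 81 = 133
  {Ivy, Maple} + {Larch, Elm}: 54 + 66 = 120
  {Larch} + {Ivy, Maple, Elm}: 64 + 54 = 118
  {Ivy, Larch} + {Maple, Elm}: 81 + 52 = 133
  {Maple, Larch} + {Ivy, Elm}: 81 + 36 = 117
  … (7 splits in total)
  {Ivy, Maple, Larch} + {Elm}: 83 + 20 = 103  ← best
Best: vehicle 1 Fenby → Ivy → Maple → Larch → Fenby = 83; vehicle 2 Fenby → Elm → Fenby = 20; combined 103.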